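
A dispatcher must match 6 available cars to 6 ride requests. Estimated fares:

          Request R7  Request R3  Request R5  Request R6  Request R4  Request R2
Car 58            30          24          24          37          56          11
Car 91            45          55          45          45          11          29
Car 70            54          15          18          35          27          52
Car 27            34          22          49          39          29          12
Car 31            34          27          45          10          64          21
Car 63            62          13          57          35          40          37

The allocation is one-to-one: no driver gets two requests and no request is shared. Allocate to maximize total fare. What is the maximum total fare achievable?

This is the linear assignment problem.
Optimal: Car 58→Request R6 ($37), Car 91→Request R3 ($55), Car 70→Request R2 ($52), Car 27→Request R5 ($49), Car 31→Request R4 ($64), Car 63→Request R7 ($62) — total 37+55+52+49+64+62 = $319.
Next-best assignment: Car 58→Request R4, Car 91→Request R3, Car 70→Request R2, Car 27→Request R6, Car 31→Request R5, Car 63→Request R7 = $309.

Max total: $319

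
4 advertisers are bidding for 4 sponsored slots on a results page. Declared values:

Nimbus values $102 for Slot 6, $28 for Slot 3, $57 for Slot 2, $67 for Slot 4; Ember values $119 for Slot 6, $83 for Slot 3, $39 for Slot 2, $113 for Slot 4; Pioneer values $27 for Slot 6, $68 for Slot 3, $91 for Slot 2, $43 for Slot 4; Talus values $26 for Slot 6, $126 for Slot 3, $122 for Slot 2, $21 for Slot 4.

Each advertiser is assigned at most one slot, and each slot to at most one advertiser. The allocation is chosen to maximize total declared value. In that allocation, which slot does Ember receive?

Ember receives Slot 4.

Optimal: Nimbus→Slot 6 ($102), Ember→Slot 4 ($113), Pioneer→Slot 2 ($91), Talus→Slot 3 ($126) — total 102+113+91+126 = $432.
Ember's own top slot is Slot 6 ($119), but forcing Ember→Slot 6 and reassigning the rest optimally gives only $403 — worse by 29.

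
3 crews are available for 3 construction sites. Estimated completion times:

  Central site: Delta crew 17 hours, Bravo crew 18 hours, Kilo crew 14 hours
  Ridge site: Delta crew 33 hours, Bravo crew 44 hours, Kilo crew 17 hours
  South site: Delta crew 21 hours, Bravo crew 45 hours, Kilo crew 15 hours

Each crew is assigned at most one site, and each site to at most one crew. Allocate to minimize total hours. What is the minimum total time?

Treat this as an assignment problem: match each crew to one site.
Optimal: Delta crew→South site (21 hours), Bravo crew→Central site (18 hours), Kilo crew→Ridge site (17 hours) — total 21+18+17 = 56 hours.
Next-best assignment: Delta crew→Ridge site, Bravo crew→Central site, Kilo crew→South site = 66 hours.
No other one-to-one assignment undercuts 56 hours.

Minimum total: 56 hours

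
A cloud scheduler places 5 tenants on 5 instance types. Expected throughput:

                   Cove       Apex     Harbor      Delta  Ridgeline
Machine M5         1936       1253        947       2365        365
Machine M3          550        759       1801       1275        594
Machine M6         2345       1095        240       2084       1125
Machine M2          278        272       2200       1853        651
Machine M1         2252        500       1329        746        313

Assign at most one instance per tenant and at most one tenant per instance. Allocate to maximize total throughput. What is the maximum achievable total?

Max total: 8701 ops/s

This is a one-to-one assignment (maximum-weight bipartite matching).
Optimal: Cove→Machine M1 (2252 ops/s), Apex→Machine M3 (759 ops/s), Harbor→Machine M2 (2200 ops/s), Delta→Machine M5 (2365 ops/s), Ridgeline→Machine M6 (1125 ops/s) — total 2252+759+2200+2365+1125 = 8701 ops/s.
Max-entry greedy (repeatedly take the single best remaining cell) gives 7982 ops/s, worse by 719.
Next-best assignment: Cove→Machine M1, Apex→Machine M6, Harbor→Machine M2, Delta→Machine M5, Ridgeline→Machine M3 = 8506 ops/s.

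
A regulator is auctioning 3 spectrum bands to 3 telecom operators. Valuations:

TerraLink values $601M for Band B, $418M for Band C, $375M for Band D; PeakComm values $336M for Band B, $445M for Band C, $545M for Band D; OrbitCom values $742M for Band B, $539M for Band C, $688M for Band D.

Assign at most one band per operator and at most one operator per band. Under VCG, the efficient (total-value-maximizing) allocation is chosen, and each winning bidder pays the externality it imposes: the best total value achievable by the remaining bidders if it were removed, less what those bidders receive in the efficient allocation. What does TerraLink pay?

TerraLink pays $154M.

Efficient allocation: TerraLink→Band B ($601M), PeakComm→Band C ($445M), OrbitCom→Band D ($688M); total welfare W = $1734M.
TerraLink receives Band B at value $601M, so the others get W − 601 = $1133M.
Without TerraLink: best allocation of the remaining 2 bidders over all 3 bands is PeakComm→Band D ($545M), OrbitCom→Band B ($742M), total $1287M.
VCG payment = (others' best without TerraLink) − (others' welfare with TerraLink) = 1287 − 1133 = $154M.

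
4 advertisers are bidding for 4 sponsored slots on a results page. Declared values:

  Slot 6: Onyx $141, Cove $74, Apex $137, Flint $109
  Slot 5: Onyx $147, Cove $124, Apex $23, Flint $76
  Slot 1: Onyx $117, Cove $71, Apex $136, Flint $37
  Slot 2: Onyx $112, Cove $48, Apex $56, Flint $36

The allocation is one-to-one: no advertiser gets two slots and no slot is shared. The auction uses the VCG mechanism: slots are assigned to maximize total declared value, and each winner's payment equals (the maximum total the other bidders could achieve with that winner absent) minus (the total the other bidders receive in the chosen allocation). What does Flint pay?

Flint pays $29.

Efficient allocation: Onyx→Slot 2 ($112), Cove→Slot 5 ($124), Apex→Slot 1 ($136), Flint→Slot 6 ($109); total welfare W = $481.
Flint receives Slot 6 at value $109, so the others get W − 109 = $372.
Without Flint: best allocation of the remaining 3 bidders over all 4 slots is Onyx→Slot 6 ($141), Cove→Slot 5 ($124), Apex→Slot 1 ($136), total $401.
VCG payment = (others' best without Flint) − (others' welfare with Flint) = 401 − 372 = $29.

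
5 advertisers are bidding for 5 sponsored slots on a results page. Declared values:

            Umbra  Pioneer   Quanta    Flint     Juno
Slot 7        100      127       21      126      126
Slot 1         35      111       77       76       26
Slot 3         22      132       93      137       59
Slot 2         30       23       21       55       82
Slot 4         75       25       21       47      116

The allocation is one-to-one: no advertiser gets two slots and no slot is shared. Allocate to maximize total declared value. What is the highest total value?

Max total: $498

This is the linear assignment problem.
Optimal: Umbra→Slot 4 ($75), Pioneer→Slot 7 ($127), Quanta→Slot 1 ($77), Flint→Slot 3 ($137), Juno→Slot 2 ($82) — total 75+127+77+137+82 = $498.
Row-greedy (each advertiser in turn takes its best remaining slot) gives $480, worse by 18.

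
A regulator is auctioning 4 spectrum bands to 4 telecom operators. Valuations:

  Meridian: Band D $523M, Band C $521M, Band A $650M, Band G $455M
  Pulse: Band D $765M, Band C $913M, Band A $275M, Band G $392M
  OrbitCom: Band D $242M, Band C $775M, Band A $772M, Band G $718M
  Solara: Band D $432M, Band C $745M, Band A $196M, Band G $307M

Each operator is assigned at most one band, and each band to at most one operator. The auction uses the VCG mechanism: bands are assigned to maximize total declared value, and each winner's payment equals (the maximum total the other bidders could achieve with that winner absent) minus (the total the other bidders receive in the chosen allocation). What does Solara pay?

Efficient allocation: Meridian→Band A ($650M), Pulse→Band D ($765M), OrbitCom→Band G ($718M), Solara→Band C ($745M); total welfare W = $2878M.
Solara receives Band C at value $745M, so the others get W − 745 = $2133M.
Without Solara: best allocation of the remaining 3 bidders over all 4 bands is Meridian→Band A ($650M), Pulse→Band C ($913M), OrbitCom→Band G ($718M), total $2281M.
VCG payment = (others' best without Solara) − (others' welfare with Solara) = 2281 − 2133 = $148M.

Solara pays $148M.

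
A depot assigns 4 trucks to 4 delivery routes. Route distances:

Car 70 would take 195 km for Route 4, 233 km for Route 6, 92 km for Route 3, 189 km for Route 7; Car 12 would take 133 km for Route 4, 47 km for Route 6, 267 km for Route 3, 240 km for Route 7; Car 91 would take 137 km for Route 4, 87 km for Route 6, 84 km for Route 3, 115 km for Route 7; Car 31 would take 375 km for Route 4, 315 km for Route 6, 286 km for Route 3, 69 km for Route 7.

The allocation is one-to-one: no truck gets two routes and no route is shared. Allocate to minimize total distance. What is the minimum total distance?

Minimum total: 345 km

Optimal: Car 70→Route 3 (92 km), Car 12→Route 6 (47 km), Car 91→Route 4 (137 km), Car 31→Route 7 (69 km) — total 92+47+137+69 = 345 km.
Column-greedy (each route in turn goes to its cheapest remaining truck) gives 381 km, worse by 36.
Every other assignment is strictly worse.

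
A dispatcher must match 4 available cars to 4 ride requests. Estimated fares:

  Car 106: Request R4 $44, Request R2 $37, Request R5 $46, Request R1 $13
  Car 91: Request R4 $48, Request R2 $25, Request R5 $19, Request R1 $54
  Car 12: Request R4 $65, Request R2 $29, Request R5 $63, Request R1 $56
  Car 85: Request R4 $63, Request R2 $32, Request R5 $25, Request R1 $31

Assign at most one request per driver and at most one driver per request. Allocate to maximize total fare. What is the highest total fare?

Maximum total: $217

Treat this as an assignment problem: match each driver to one request.
Optimal: Car 106→Request R2 ($37), Car 91→Request R1 ($54), Car 12→Request R5 ($63), Car 85→Request R4 ($63) — total 37+54+63+63 = $217.
Column-greedy (each request in turn goes to its best remaining driver) gives $181, worse by 36.
Swapping Car 85↔Car 106 (Car 85→Request R2 $32, Car 106→Request R4 $44) loses 24.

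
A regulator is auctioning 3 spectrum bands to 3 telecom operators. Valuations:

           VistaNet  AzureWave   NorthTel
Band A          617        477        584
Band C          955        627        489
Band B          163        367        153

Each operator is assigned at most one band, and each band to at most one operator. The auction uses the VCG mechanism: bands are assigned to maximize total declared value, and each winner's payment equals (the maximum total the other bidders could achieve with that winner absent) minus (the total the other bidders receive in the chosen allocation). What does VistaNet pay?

VistaNet pays $260M.

Efficient allocation: VistaNet→Band C ($955M), AzureWave→Band B ($367M), NorthTel→Band A ($584M); total welfare W = $1906M.
VistaNet receives Band C at value $955M, so the others get W − 955 = $951M.
Without VistaNet: best allocation of the remaining 2 bidders over all 3 bands is AzureWave→Band C ($627M), NorthTel→Band A ($584M), total $1211M.
VCG payment = (others' best without VistaNet) − (others' welfare with VistaNet) = 1211 − 951 = $260M.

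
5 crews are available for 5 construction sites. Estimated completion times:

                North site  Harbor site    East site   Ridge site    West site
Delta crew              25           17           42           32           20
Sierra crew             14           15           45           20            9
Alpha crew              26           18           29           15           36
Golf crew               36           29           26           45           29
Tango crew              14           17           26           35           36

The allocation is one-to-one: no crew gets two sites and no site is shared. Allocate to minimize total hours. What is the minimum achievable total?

Optimal: Delta crew→Harbor site (17 hours), Sierra crew→West site (9 hours), Alpha crew→Ridge site (15 hours), Golf crew→East site (26 hours), Tango crew→North site (14 hours) — total 17+9+15+26+14 = 81 hours.
Column-greedy (each site in turn goes to its cheapest remaining crew) gives 108 hours, worse by 27.
Swapping Golf crew↔Alpha crew (Golf crew→Ridge site 45 hours, Alpha crew→East site 29 hours) adds 33.

Minimum total: 81 hours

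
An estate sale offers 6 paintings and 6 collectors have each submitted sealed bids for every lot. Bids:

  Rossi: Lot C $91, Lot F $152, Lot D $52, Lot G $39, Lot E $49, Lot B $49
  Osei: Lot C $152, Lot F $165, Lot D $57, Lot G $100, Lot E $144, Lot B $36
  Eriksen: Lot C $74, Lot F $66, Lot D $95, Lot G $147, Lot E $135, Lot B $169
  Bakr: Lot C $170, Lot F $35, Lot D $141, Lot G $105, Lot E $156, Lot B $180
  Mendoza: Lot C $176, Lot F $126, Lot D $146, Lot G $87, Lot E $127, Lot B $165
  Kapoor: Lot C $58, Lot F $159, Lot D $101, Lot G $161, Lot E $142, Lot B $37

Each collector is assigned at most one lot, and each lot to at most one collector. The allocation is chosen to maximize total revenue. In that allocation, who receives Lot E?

Treat this as an assignment problem: match each collector to one lot.
Optimal: Rossi→Lot F ($152), Osei→Lot E ($144), Eriksen→Lot B ($169), Bakr→Lot D ($141), Mendoza→Lot C ($176), Kapoor→Lot G ($161) — total 152+144+169+141+176+161 = $943.
Every other assignment is strictly worse.
Osei's own top lot is Lot F ($165), but forcing Osei→Lot F and reassigning the rest optimally gives only $888 — worse by 55.

Osei receives Lot E.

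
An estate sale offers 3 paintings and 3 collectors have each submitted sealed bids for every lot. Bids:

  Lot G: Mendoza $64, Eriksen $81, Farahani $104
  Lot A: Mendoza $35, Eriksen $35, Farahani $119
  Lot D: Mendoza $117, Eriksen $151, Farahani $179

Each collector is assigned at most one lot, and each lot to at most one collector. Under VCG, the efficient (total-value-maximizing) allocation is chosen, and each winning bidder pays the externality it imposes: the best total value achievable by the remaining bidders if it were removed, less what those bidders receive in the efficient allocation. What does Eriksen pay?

Efficient allocation: Mendoza→Lot G ($64), Eriksen→Lot D ($151), Farahani→Lot A ($119); total welfare W = $334.
Eriksen receives Lot D at value $151, so the others get W − 151 = $183.
Without Eriksen: best allocation of the remaining 2 bidders over all 3 lots is Mendoza→Lot G ($64), Farahani→Lot D ($179), total $243.
VCG payment = (others' best without Eriksen) − (others' welfare with Eriksen) = 243 − 183 = $60.

Eriksen pays $60.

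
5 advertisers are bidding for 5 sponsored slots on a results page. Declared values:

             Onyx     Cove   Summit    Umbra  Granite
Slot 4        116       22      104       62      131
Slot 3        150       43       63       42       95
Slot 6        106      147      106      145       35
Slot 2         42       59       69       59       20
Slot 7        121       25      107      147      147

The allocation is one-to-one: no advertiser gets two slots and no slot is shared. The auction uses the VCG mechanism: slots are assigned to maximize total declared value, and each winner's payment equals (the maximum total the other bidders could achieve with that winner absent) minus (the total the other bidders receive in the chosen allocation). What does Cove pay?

Efficient allocation: Onyx→Slot 3 ($150), Cove→Slot 6 ($147), Summit→Slot 2 ($69), Umbra→Slot 7 ($147), Granite→Slot 4 ($131); total welfare W = $644.
Cove receives Slot 6 at value $147, so the others get W − 147 = $497.
Without Cove: best allocation of the remaining 4 bidders over all 5 slots is Onyx→Slot 3 ($150), Summit→Slot 4 ($104), Umbra→Slot 6 ($145), Granite→Slot 7 ($147), total $546.
VCG payment = (others' best without Cove) − (others' welfare with Cove) = 546 − 497 = $49.

Cove pays $49.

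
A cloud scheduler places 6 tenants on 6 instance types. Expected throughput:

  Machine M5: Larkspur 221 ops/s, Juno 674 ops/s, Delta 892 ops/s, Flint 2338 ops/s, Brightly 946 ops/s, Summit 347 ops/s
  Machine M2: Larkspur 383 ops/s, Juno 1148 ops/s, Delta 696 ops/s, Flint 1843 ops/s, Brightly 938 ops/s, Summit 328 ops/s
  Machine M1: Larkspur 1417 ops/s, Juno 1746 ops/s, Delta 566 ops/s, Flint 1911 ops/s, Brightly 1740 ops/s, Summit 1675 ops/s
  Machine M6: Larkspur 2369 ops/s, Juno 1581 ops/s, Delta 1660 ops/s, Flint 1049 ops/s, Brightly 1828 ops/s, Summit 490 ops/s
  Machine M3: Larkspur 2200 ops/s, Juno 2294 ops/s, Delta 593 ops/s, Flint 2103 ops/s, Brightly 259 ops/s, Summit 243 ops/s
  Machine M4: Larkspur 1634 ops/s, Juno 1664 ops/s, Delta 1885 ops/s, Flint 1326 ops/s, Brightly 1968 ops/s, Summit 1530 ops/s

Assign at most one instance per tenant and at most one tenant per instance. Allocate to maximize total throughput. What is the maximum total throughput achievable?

Maximum total: 11499 ops/s

This is a one-to-one assignment (maximum-weight bipartite matching).
Optimal: Larkspur→Machine M6 (2369 ops/s), Juno→Machine M3 (2294 ops/s), Delta→Machine M4 (1885 ops/s), Flint→Machine M5 (2338 ops/s), Brightly→Machine M2 (938 ops/s), Summit→Machine M1 (1675 ops/s) — total 2369+2294+1885+2338+938+1675 = 11499 ops/s.
Column-greedy (each instance in turn goes to its best remaining tenant) gives 9718 ops/s, worse by 1781.
Checked against all permutations: 11499 ops/s is optimal.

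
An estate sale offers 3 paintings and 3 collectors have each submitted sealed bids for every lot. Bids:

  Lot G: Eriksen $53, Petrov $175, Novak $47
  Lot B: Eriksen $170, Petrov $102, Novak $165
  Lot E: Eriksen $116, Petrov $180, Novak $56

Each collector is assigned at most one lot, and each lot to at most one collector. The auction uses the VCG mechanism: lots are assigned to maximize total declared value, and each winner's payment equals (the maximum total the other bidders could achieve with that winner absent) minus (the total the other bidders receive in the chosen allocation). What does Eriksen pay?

Eriksen pays $5.

Efficient allocation: Eriksen→Lot E ($116), Petrov→Lot G ($175), Novak→Lot B ($165); total welfare W = $456.
Eriksen receives Lot E at value $116, so the others get W − 116 = $340.
Without Eriksen: best allocation of the remaining 2 bidders over all 3 lots is Petrov→Lot E ($180), Novak→Lot B ($165), total $345.
VCG payment = (others' best without Eriksen) − (others' welfare with Eriksen) = 345 − 340 = $5.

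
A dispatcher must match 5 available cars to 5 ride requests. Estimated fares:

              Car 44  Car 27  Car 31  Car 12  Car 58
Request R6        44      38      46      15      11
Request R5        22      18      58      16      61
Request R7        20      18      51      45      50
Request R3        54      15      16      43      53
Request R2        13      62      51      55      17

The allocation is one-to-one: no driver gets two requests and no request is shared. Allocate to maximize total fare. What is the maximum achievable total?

Optimal: Car 44→Request R3 ($54), Car 27→Request R2 ($62), Car 31→Request R6 ($46), Car 12→Request R7 ($45), Car 58→Request R5 ($61) — total 54+62+46+45+61 = $268.
Row-greedy (each driver in turn takes its best remaining request) gives $230, worse by 38.
Next-best assignment: Car 44→Request R6, Car 27→Request R2, Car 31→Request R5, Car 12→Request R7, Car 58→Request R3 = $262.
Checked against all permutations: $268 is optimal.

Max total: $268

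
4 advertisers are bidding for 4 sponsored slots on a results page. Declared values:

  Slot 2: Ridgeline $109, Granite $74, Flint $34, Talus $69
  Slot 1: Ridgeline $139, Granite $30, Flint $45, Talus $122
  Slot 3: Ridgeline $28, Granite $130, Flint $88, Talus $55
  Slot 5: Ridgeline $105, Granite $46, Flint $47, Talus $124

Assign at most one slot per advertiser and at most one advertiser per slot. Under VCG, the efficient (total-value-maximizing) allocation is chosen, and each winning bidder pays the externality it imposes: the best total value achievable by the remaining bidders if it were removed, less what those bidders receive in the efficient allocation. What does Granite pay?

Efficient allocation: Ridgeline→Slot 1 ($139), Granite→Slot 3 ($130), Flint→Slot 2 ($34), Talus→Slot 5 ($124); total welfare W = $427.
Granite receives Slot 3 at value $130, so the others get W − 130 = $297.
Without Granite: best allocation of the remaining 3 bidders over all 4 slots is Ridgeline→Slot 1 ($139), Flint→Slot 3 ($88), Talus→Slot 5 ($124), total $351.
VCG payment = (others' best without Granite) − (others' welfare with Granite) = 351 − 297 = $54.

Granite pays $54.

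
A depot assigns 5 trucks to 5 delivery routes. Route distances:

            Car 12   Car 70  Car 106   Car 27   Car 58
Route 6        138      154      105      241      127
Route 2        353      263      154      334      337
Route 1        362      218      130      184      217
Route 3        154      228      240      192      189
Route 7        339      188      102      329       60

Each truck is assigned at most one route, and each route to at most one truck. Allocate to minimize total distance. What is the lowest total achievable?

Optimal: Car 12→Route 3 (154 km), Car 70→Route 6 (154 km), Car 106→Route 2 (154 km), Car 27→Route 1 (184 km), Car 58→Route 7 (60 km) — total 154+154+154+184+60 = 706 km.
Checked against all permutations: 706 km is optimal.

Minimum total: 706 km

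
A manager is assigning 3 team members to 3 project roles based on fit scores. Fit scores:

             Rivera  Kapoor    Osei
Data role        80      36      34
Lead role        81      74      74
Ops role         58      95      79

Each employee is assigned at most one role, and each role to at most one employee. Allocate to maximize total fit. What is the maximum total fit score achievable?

Optimal: Rivera→Data role (80 pts), Kapoor→Ops role (95 pts), Osei→Lead role (74 pts) — total 80+95+74 = 249 pts.
Max-entry greedy (repeatedly take the single best remaining cell) gives 210 pts, worse by 39.

Maximum total: 249 pts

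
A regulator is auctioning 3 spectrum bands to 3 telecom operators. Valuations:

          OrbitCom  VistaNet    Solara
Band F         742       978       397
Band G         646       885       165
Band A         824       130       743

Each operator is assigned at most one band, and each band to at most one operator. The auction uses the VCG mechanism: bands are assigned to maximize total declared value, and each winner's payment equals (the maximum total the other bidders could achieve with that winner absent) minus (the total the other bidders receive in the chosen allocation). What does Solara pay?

Solara pays $175M.

Efficient allocation: OrbitCom→Band F ($742M), VistaNet→Band G ($885M), Solara→Band A ($743M); total welfare W = $2370M.
Solara receives Band A at value $743M, so the others get W − 743 = $1627M.
Without Solara: best allocation of the remaining 2 bidders over all 3 bands is OrbitCom→Band A ($824M), VistaNet→Band F ($978M), total $1802M.
VCG payment = (others' best without Solara) − (others' welfare with Solara) = 1802 − 1627 = $175M.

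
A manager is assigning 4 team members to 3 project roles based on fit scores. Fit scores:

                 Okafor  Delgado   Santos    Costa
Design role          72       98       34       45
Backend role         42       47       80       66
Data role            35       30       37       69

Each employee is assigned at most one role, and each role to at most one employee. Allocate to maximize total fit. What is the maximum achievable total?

Max total: 247 pts

Optimal: Delgado→Design role (98 pts), Santos→Backend role (80 pts), Costa→Data role (69 pts) — total 98+80+69 = 247 pts.
Swapping Delgado↔Costa (Delgado→Data role 30 pts, Costa→Design role 45 pts) loses 92.
Checked against all permutations: 247 pts is optimal.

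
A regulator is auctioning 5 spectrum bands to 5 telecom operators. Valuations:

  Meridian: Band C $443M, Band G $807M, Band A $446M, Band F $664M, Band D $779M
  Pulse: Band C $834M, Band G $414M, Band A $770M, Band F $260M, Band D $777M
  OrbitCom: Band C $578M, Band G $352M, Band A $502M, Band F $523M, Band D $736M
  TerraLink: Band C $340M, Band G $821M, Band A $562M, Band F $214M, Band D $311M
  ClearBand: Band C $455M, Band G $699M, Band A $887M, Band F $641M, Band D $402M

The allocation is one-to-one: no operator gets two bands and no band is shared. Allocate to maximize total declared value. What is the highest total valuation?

Max total: $3942M

Optimal: Meridian→Band F ($664M), Pulse→Band C ($834M), OrbitCom→Band D ($736M), TerraLink→Band G ($821M), ClearBand→Band A ($887M) — total 664+834+736+821+887 = $3942M.
Row-greedy (each operator in turn takes its best remaining band) gives $3580M, worse by 362.
Next-best assignment: Meridian→Band D, Pulse→Band C, OrbitCom→Band F, TerraLink→Band G, ClearBand→Band A = $3844M.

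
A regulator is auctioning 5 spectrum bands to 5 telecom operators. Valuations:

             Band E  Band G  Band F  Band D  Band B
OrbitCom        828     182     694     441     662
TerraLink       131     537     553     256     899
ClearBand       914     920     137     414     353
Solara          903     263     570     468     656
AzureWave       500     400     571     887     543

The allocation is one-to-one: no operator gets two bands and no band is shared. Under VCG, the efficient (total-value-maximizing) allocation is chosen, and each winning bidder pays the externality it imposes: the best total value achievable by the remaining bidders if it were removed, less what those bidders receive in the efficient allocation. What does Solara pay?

Solara pays $134M.

Efficient allocation: OrbitCom→Band F ($694M), TerraLink→Band B ($899M), ClearBand→Band G ($920M), Solara→Band E ($903M), AzureWave→Band D ($887M); total welfare W = $4303M.
Solara receives Band E at value $903M, so the others get W − 903 = $3400M.
Without Solara: best allocation of the remaining 4 bidders over all 5 bands is OrbitCom→Band E ($828M), TerraLink→Band B ($899M), ClearBand→Band G ($920M), AzureWave→Band D ($887M), total $3534M.
VCG payment = (others' best without Solara) − (others' welfare with Solara) = 3534 − 3400 = $134M.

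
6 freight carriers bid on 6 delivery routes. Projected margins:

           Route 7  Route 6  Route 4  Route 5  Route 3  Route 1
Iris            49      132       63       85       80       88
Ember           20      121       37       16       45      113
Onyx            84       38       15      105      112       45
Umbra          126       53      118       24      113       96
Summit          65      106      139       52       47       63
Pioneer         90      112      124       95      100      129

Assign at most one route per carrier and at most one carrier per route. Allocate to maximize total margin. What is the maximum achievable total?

Max total: $717k

Optimal: Iris→Route 6 ($132k), Ember→Route 1 ($113k), Onyx→Route 3 ($112k), Umbra→Route 7 ($126k), Summit→Route 4 ($139k), Pioneer→Route 5 ($95k) — total 132+113+112+126+139+95 = $717k.
Column-greedy (each route in turn goes to its best remaining carrier) gives $715k, worse by 2.
Next-best assignment: Iris→Route 6, Ember→Route 1, Onyx→Route 5, Umbra→Route 7, Summit→Route 4, Pioneer→Route 3 = $715k.
Swapping Summit↔Umbra (Summit→Route 7 $65k, Umbra→Route 4 $118k) loses 82.
No other one-to-one assignment exceeds $717k.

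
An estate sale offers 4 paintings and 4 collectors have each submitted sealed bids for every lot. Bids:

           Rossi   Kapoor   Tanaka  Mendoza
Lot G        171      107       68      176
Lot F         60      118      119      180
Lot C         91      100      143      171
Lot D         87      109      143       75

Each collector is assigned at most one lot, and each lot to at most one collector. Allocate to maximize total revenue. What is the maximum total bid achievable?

This is a one-to-one assignment (maximum-weight bipartite matching).
Optimal: Rossi→Lot G ($171), Kapoor→Lot F ($118), Tanaka→Lot D ($143), Mendoza→Lot C ($171) — total 171+118+143+171 = $603.
Row-greedy (each collector in turn takes its best remaining lot) gives $507, worse by 96.

Maximum total: $603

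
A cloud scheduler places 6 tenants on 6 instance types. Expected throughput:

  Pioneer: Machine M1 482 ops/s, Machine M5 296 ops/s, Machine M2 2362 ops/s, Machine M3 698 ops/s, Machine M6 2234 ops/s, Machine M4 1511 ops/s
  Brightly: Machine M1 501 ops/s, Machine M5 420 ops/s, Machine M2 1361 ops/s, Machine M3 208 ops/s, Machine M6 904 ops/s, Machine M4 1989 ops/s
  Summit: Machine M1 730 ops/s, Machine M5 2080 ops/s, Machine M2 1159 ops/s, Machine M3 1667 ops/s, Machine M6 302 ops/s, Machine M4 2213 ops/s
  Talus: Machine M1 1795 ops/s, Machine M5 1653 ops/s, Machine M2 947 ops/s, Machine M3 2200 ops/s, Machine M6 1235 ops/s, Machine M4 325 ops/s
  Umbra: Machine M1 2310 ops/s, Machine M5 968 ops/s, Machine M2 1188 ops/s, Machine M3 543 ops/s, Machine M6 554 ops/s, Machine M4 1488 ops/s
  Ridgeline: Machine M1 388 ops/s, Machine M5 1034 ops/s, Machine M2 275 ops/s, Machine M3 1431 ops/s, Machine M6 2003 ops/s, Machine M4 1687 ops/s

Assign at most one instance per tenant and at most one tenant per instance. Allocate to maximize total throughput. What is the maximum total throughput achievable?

This is the linear assignment problem.
Optimal: Pioneer→Machine M2 (2362 ops/s), Brightly→Machine M4 (1989 ops/s), Summit→Machine M5 (2080 ops/s), Talus→Machine M3 (2200 ops/s), Umbra→Machine M1 (2310 ops/s), Ridgeline→Machine M6 (2003 ops/s) — total 2362+1989+2080+2200+2310+2003 = 12944 ops/s.
Max-entry greedy (repeatedly take the single best remaining cell) gives 11508 ops/s, worse by 1436.

Maximum total: 12944 ops/s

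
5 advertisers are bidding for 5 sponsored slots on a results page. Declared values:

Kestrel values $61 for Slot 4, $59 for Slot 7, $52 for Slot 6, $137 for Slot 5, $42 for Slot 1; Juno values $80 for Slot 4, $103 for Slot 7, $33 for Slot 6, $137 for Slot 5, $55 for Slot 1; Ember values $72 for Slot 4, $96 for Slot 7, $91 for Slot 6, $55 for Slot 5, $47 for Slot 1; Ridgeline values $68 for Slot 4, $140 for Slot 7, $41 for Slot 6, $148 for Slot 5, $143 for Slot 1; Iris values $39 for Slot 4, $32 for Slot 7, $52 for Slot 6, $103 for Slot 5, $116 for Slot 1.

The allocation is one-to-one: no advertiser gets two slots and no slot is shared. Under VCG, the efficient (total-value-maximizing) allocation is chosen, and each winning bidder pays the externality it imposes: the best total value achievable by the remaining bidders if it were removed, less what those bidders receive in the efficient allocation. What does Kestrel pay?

Kestrel pays $57.

Efficient allocation: Kestrel→Slot 5 ($137), Juno→Slot 4 ($80), Ember→Slot 6 ($91), Ridgeline→Slot 7 ($140), Iris→Slot 1 ($116); total welfare W = $564.
Kestrel receives Slot 5 at value $137, so the others get W − 137 = $427.
Without Kestrel: best allocation of the remaining 4 bidders over all 5 slots is Juno→Slot 5 ($137), Ember→Slot 6 ($91), Ridgeline→Slot 7 ($140), Iris→Slot 1 ($116), total $484.
VCG payment = (others' best without Kestrel) − (others' welfare with Kestrel) = 484 − 427 = $57.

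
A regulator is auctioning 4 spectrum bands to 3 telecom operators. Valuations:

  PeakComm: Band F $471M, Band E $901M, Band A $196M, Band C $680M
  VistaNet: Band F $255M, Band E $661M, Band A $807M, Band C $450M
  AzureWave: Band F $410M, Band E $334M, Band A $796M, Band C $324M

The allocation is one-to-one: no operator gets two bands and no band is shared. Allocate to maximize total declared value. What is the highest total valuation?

Max total: $2147M

This is the linear assignment problem.
Optimal: PeakComm→Band E ($901M), VistaNet→Band C ($450M), AzureWave→Band A ($796M) — total 901+450+796 = $2147M.
Column-greedy (each band in turn goes to its best remaining operator) gives $1928M, worse by 219.
Next-best assignment: PeakComm→Band C, VistaNet→Band E, AzureWave→Band A = $2137M.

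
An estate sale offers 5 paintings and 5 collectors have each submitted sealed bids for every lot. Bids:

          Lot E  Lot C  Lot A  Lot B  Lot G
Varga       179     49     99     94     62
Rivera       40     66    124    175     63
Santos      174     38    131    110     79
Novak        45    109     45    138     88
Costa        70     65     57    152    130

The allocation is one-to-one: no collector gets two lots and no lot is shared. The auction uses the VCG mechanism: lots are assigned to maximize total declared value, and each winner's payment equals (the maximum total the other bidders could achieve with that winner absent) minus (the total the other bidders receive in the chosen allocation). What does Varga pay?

Varga pays $43.

Efficient allocation: Varga→Lot E ($179), Rivera→Lot B ($175), Santos→Lot A ($131), Novak→Lot C ($109), Costa→Lot G ($130); total welfare W = $724.
Varga receives Lot E at value $179, so the others get W − 179 = $545.
Without Varga: best allocation of the remaining 4 bidders over all 5 lots is Rivera→Lot B ($175), Santos→Lot E ($174), Novak→Lot C ($109), Costa→Lot G ($130), total $588.
VCG payment = (others' best without Varga) − (others' welfare with Varga) = 588 − 545 = $43.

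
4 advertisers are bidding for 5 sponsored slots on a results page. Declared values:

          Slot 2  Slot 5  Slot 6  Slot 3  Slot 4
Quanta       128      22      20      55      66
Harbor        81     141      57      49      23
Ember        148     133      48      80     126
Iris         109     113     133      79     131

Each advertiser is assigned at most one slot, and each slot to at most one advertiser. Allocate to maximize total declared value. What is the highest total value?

Max total: $528

Optimal: Quanta→Slot 2 ($128), Harbor→Slot 5 ($141), Ember→Slot 4 ($126), Iris→Slot 6 ($133) — total 128+141+126+133 = $528.
Max-entry greedy (repeatedly take the single best remaining cell) gives $488, worse by 40.
Checked against all permutations: $528 is optimal.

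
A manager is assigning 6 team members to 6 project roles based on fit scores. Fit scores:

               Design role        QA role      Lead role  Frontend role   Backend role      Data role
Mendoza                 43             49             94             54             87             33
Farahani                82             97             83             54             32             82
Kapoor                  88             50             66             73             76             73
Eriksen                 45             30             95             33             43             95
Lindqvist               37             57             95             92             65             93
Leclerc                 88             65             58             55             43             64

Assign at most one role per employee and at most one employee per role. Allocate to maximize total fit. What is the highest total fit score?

This is a one-to-one assignment (maximum-weight bipartite matching).
Optimal: Mendoza→Lead role (94 pts), Farahani→QA role (97 pts), Kapoor→Backend role (76 pts), Eriksen→Data role (95 pts), Lindqvist→Frontend role (92 pts), Leclerc→Design role (88 pts) — total 94+97+76+95+92+88 = 542 pts.
Column-greedy (each role in turn goes to its best remaining employee) gives 523 pts, worse by 19.
Next-best assignment: Mendoza→Backend role, Farahani→QA role, Kapoor→Frontend role, Eriksen→Data role, Lindqvist→Lead role, Leclerc→Design role = 535 pts.
Swapping Mendoza↔Kapoor (Mendoza→Backend role 87 pts, Kapoor→Lead role 66 pts) loses 17.

Max total: 542 pts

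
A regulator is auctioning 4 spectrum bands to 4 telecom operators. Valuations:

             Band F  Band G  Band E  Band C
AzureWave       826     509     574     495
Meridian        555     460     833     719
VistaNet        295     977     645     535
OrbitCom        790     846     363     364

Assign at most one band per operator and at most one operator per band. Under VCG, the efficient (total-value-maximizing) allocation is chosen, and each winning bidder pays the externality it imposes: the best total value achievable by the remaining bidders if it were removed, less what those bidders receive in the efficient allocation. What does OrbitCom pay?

OrbitCom pays $331M.

Efficient allocation: AzureWave→Band C ($495M), Meridian→Band E ($833M), VistaNet→Band G ($977M), OrbitCom→Band F ($790M); total welfare W = $3095M.
OrbitCom receives Band F at value $790M, so the others get W − 790 = $2305M.
Without OrbitCom: best allocation of the remaining 3 bidders over all 4 bands is AzureWave→Band F ($826M), Meridian→Band E ($833M), VistaNet→Band G ($977M), total $2636M.
VCG payment = (others' best without OrbitCom) − (others' welfare with OrbitCom) = 2636 − 2305 = $331M.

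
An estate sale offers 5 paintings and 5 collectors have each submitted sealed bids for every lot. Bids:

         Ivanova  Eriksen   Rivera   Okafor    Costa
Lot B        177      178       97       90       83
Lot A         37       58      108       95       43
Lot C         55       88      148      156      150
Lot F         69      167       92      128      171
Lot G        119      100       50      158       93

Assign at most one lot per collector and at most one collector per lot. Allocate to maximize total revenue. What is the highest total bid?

This is the linear assignment problem.
Optimal: Ivanova→Lot B ($177), Eriksen→Lot F ($167), Rivera→Lot A ($108), Okafor→Lot G ($158), Costa→Lot C ($150) — total 177+167+108+158+150 = $760.
Max-entry greedy (repeatedly take the single best remaining cell) gives $692, worse by 68.
No other one-to-one assignment exceeds $760.

Maximum total: $760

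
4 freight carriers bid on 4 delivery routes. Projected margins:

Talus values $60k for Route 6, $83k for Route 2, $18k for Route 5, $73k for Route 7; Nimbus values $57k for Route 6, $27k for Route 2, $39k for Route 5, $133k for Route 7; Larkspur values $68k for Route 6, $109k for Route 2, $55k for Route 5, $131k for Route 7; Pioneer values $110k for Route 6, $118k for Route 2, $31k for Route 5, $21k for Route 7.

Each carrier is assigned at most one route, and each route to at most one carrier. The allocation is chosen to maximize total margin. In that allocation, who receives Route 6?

Pioneer receives Route 6.

This is a one-to-one assignment (maximum-weight bipartite matching).
Optimal: Talus→Route 2 ($83k), Nimbus→Route 7 ($133k), Larkspur→Route 5 ($55k), Pioneer→Route 6 ($110k) — total 83+133+55+110 = $381k.
Row-greedy (each carrier in turn takes its best remaining route) gives $315k, worse by 66.
Next-best assignment: Talus→Route 5, Nimbus→Route 7, Larkspur→Route 2, Pioneer→Route 6 = $370k.
Pioneer's own top route is Route 2 ($118k), but forcing Pioneer→Route 2 and reassigning the rest optimally gives only $366k — worse by 15.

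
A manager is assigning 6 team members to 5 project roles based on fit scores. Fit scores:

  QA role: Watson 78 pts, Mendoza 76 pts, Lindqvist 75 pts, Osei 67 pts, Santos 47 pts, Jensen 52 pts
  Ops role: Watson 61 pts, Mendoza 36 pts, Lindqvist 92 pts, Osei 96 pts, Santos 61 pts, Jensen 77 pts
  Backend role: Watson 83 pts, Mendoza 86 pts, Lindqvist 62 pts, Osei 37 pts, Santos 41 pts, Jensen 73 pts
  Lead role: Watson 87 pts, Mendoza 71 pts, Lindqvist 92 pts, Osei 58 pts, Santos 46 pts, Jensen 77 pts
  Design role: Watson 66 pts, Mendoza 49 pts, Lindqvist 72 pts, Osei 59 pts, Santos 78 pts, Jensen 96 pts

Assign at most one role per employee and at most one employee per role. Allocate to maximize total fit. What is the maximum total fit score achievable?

Maximum total: 448 pts

This is a one-to-one assignment (maximum-weight bipartite matching).
Optimal: Watson→QA role (78 pts), Osei→Ops role (96 pts), Mendoza→Backend role (86 pts), Lindqvist→Lead role (92 pts), Jensen→Design role (96 pts) — total 78+96+86+92+96 = 448 pts.
Row-greedy (each employee in turn takes its best remaining role) gives 410 pts, worse by 38.
Next-best assignment: Mendoza→QA role, Osei→Ops role, Watson→Backend role, Lindqvist→Lead role, Jensen→Design role = 443 pts.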